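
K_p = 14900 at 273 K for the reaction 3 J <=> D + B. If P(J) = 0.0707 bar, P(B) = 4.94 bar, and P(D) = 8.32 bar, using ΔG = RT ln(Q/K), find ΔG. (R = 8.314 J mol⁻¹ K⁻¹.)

Q_p = P(D)·P(B) / P(J)³ = (8.32)·(4.94) / (0.0707)³ = 1.16×10⁵
ΔG = RT ln(Q_p/K_p) = (8.314 J mol⁻¹ K⁻¹)(273 K) × ln(1.16×10⁵/14900)
   = (2.270 kJ/mol)(2.052) = 4.66 kJ/mol
ΔG > 0, so the forward reaction is non-spontaneous (proceeds in reverse).

ΔG = 4.66 kJ/mol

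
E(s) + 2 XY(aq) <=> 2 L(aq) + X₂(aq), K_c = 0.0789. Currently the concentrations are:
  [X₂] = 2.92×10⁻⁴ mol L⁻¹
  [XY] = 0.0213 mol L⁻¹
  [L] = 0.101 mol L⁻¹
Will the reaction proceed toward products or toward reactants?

(E is a pure solid — omitted from Q_c.)
Q_c = [L]²·[X₂] / [XY]² = (0.101)²·(2.92×10⁻⁴) / (0.0213)² = 0.00657
Q_c = 0.00657 < K_c = 0.0789, so the forward reaction proceeds.

toward products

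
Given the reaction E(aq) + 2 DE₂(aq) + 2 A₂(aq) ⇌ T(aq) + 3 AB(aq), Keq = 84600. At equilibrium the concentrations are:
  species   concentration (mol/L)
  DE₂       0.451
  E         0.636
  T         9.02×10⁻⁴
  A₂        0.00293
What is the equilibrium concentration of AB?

[AB] = 4.71 mol/L

At equilibrium, Keq = [T]·[AB]³ / ([E]·[DE₂]²·[A₂]²) = 84600.
(9.02×10⁻⁴)·([AB])³ / ((0.636)·(0.451)²·(0.00293)²) = 84600
[AB]³ = 104 ⇒ [AB] = 4.71 mol/L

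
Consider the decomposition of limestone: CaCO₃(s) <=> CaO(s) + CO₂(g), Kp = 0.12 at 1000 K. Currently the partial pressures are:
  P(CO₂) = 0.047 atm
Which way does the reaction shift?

forward (toward products)

(CaCO₃, CaO are pure solids — omitted from Qp.)
Qp = P(CO₂) = 0.047
Qp = 0.047 < Kp = 0.12, so the forward reaction proceeds.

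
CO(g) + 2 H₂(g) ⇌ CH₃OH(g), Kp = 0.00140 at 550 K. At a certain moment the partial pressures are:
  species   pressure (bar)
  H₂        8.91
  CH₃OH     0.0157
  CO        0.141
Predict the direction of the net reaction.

Qp = P(CH₃OH) / (P(CO)·P(H₂)²) = (0.0157) / ((0.141)·(8.91)²) = 0.00140
Qp = 0.00140 = Kp, so the system is already at equilibrium.

neither direction; the system is at equilibrium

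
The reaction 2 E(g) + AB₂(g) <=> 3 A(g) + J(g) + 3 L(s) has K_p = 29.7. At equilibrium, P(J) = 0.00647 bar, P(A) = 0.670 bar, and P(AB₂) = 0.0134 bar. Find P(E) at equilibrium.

(L is a pure solid — omitted from K_p.)
At equilibrium, K_p = P(A)³·P(J) / (P(E)²·P(AB₂)) = 29.7.
(0.670)³·(0.00647) / ((P(E))²·(0.0134)) = 29.7
P(E)² = 0.00489 ⇒ P(E) = 0.0699 bar

P(E) = 0.0699 bar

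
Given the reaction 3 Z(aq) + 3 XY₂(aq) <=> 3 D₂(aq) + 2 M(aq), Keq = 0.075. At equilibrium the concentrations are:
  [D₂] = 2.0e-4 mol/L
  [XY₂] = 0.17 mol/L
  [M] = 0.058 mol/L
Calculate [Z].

At equilibrium, Keq = [D₂]³·[M]² / ([Z]³·[XY₂]³) = 0.075.
(2.0e-4)³·(0.058)² / (([Z])³·(0.17)³) = 0.075
[Z]³ = 7.30e-11 ⇒ [Z] = 4.2e-4 mol/L

[Z] = 4.2e-4 mol/L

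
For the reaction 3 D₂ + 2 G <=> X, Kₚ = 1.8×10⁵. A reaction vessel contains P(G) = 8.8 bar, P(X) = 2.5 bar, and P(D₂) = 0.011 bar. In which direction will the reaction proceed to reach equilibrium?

Qₚ = P(X) / (P(D₂)³·P(G)²) = (2.5) / ((0.011)³·(8.8)²) = 24000
Qₚ = 24000 < Kₚ = 1.8×10⁵, so the forward reaction proceeds.

forward (toward products)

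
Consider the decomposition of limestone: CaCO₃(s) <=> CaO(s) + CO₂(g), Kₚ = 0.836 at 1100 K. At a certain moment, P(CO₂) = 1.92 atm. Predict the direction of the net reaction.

(CaCO₃, CaO are pure solids — omitted from Qₚ.)
Qₚ = P(CO₂) = 1.92
Qₚ = 1.92 > Kₚ = 0.836, so the reverse reaction proceeds.

in the reverse direction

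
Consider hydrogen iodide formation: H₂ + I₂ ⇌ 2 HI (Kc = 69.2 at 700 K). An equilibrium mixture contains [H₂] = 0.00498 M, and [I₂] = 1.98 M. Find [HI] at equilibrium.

At equilibrium, Kc = [HI]² / ([H₂]·[I₂]) = 69.2.
([HI])² / ((0.00498)·(1.98)) = 69.2
[HI]² = 0.682 ⇒ [HI] = 0.826 M

[HI] = 0.826 M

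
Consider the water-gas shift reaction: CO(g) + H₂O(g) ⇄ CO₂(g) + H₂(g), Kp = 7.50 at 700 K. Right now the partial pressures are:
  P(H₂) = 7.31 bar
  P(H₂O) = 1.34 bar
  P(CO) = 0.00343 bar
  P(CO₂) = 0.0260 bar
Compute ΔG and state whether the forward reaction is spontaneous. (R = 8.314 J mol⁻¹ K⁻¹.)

Qp = P(CO₂)·P(H₂) / (P(CO)·P(H₂O)) = (0.0260)·(7.31) / ((0.00343)·(1.34)) = 41.4
ΔG = RT ln(Qp/Kp) = (8.314 J mol⁻¹ K⁻¹)(700 K) × ln(41.4/7.50)
   = (5.820 kJ/mol)(1.708) = 9.94 kJ/mol
ΔG > 0, so the forward reaction is non-spontaneous (proceeds in reverse).

ΔG = 9.94 kJ/mol; the forward reaction is non-spontaneous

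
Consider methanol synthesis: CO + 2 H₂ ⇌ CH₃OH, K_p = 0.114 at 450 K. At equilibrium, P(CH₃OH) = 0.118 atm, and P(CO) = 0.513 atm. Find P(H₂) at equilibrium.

At equilibrium, K_p = P(CH₃OH) / (P(CO)·P(H₂)²) = 0.114.
(0.118) / ((0.513)·(P(H₂))²) = 0.114
P(H₂)² = 2.02 ⇒ P(H₂) = 1.42 atm

P(H₂) = 1.42 atm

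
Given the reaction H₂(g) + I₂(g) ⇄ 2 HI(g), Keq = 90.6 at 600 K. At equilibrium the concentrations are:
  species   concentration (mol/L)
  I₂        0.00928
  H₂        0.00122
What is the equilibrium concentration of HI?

At equilibrium, Keq = [HI]² / ([H₂]·[I₂]) = 90.6.
([HI])² / ((0.00122)·(0.00928)) = 90.6
[HI]² = 0.00103 ⇒ [HI] = 0.0320 mol/L

[HI] = 0.0320 mol/L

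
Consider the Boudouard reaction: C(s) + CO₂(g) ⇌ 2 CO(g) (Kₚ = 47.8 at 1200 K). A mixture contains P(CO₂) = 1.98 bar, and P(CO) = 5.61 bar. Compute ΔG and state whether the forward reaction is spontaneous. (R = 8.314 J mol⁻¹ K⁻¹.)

ΔG = -11.0 kJ/mol; the forward reaction is spontaneous

(C is a pure solid — omitted from Qₚ.)
Qₚ = P(CO)² / P(CO₂) = (5.61)² / (1.98) = 15.9
ΔG = RT ln(Qₚ/Kₚ) = (8.314 J mol⁻¹ K⁻¹)(1200 K) × ln(15.9/47.8)
   = (9.977 kJ/mol)(-1.101) = -11.0 kJ/mol
ΔG < 0, so the forward reaction is spontaneous (proceeds forward).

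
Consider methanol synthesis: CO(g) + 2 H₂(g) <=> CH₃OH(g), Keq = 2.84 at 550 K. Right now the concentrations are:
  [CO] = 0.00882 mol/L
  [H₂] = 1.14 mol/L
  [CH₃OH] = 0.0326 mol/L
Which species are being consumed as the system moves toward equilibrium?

none (at equilibrium)

Q = [CH₃OH] / ([CO]·[H₂]²) = (0.0326) / ((0.00882)·(1.14)²) = 2.84
Q = 2.84 = Keq; the system is at equilibrium.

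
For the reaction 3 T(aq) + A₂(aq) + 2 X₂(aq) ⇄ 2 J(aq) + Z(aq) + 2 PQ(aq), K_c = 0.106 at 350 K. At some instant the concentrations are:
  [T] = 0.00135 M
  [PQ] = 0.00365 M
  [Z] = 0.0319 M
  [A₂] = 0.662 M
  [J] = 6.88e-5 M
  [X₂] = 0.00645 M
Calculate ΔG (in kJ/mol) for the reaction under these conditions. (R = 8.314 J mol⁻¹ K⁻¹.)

ΔG = -3.70 kJ/mol

Q_c = [J]²·[Z]·[PQ]² / ([T]³·[A₂]·[X₂]²) = (6.88e-5)²·(0.0319)·(0.00365)² / ((0.00135)³·(0.662)·(0.00645)²) = 0.0297
ΔG = RT ln(Q_c/K_c) = (8.314 J mol⁻¹ K⁻¹)(350 K) × ln(0.0297/0.106)
   = (2.910 kJ/mol)(-1.272) = -3.70 kJ/mol
ΔG < 0, so the forward reaction is spontaneous (proceeds forward).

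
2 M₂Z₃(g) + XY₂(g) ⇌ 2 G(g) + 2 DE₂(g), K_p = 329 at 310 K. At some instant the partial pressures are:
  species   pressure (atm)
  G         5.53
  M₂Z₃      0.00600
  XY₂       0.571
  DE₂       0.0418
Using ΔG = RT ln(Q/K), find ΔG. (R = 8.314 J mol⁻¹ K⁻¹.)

Q_p = P(G)²·P(DE₂)² / (P(M₂Z₃)²·P(XY₂)) = (5.53)²·(0.0418)² / ((0.00600)²·(0.571)) = 2600
ΔG = RT ln(Q_p/K_p) = (8.314 J mol⁻¹ K⁻¹)(310 K) × ln(2600/329)
   = (2.577 kJ/mol)(2.067) = 5.33 kJ/mol
ΔG > 0, so the forward reaction is non-spontaneous (proceeds in reverse).

ΔG = 5.33 kJ/mol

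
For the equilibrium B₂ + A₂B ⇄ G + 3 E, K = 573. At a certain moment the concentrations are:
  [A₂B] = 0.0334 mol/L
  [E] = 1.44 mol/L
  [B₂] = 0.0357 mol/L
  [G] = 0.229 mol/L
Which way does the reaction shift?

Q = [G]·[E]³ / ([B₂]·[A₂B]) = (0.229)·(1.44)³ / ((0.0357)·(0.0334)) = 573
Q = 573 = K, so the system is already at equilibrium.

neither direction; the system is at equilibrium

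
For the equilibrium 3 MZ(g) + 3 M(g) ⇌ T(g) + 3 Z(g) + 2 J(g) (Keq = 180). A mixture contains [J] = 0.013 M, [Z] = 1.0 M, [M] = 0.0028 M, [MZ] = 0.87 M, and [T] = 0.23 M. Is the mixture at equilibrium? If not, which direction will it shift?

Q = [T]·[Z]³·[J]² / ([MZ]³·[M]³) = (0.23)·(1.0)³·(0.013)² / ((0.87)³·(0.0028)³) = 2700
Q = 2700 > Keq = 180: net reverse reaction.

no; Q > K, reaction proceeds in reverse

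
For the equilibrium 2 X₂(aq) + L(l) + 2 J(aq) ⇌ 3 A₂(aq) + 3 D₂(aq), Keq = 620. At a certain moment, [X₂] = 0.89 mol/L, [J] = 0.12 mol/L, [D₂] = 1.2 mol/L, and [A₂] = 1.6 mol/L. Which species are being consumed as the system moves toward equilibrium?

none (at equilibrium)

(L is a pure liquid — omitted from Q.)
Q = [A₂]³·[D₂]³ / ([X₂]²·[J]²) = (1.6)³·(1.2)³ / ((0.89)²·(0.12)²) = 620
Q = 620 = Keq; the system is at equilibrium.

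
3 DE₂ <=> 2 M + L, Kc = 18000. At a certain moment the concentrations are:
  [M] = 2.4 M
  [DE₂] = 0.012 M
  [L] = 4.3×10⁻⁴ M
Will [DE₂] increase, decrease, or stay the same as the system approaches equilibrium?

Qc = [M]²·[L] / [DE₂]³ = (2.4)²·(4.3×10⁻⁴) / (0.012)³ = 1400
Qc = 1400 < Kc = 18000: net forward reaction.
DE₂ is a reactant, so it decreases.

decrease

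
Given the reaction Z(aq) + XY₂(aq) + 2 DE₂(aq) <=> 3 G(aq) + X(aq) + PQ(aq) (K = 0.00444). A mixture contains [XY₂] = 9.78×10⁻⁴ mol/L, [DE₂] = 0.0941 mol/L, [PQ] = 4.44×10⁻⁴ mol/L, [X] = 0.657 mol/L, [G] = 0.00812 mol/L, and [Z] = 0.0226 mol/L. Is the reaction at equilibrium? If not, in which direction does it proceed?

in the forward direction

Q = [G]³·[X]·[PQ] / ([Z]·[XY₂]·[DE₂]²) = (0.00812)³·(0.657)·(4.44×10⁻⁴) / ((0.0226)·(9.78×10⁻⁴)·(0.0941)²) = 7.98×10⁻⁴
Q = 7.98×10⁻⁴ < K = 0.00444, so the forward reaction proceeds.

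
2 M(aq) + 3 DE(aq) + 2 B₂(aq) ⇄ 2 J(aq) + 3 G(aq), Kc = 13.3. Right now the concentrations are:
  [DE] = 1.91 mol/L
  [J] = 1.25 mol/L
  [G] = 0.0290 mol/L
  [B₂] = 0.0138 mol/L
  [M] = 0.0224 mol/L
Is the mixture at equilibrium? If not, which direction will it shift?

Qc = [J]²·[G]³ / ([M]²·[DE]³·[B₂]²) = (1.25)²·(0.0290)³ / ((0.0224)²·(1.91)³·(0.0138)²) = 57.2
Qc = 57.2 > Kc = 13.3: net reverse reaction.

no; Q > K, reaction proceeds in reverse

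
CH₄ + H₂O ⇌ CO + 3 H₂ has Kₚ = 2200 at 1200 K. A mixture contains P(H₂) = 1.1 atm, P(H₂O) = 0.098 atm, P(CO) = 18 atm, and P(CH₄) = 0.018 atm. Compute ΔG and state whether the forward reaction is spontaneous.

ΔG = 18.2 kJ/mol; the forward reaction is non-spontaneous

Qₚ = P(CO)·P(H₂)³ / (P(CH₄)·P(H₂O)) = (18)·(1.1)³ / ((0.018)·(0.098)) = 13600
ΔG = RT ln(Qₚ/Kₚ) = (8.314 J mol⁻¹ K⁻¹)(1200 K) × ln(13600/2200)
   = (9.977 kJ/mol)(1.822) = 18.2 kJ/mol
ΔG > 0, so the forward reaction is non-spontaneous (proceeds in reverse).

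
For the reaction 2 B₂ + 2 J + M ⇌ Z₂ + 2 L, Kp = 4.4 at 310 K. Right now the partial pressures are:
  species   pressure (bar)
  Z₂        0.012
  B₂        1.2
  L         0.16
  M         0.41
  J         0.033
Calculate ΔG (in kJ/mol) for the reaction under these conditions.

ΔG = -5.72 kJ/mol

Qp = P(Z₂)·P(L)² / (P(B₂)²·P(J)²·P(M)) = (0.012)·(0.16)² / ((1.2)²·(0.033)²·(0.41)) = 0.478
ΔG = RT ln(Qp/Kp) = (8.314 J mol⁻¹ K⁻¹)(310 K) × ln(0.478/4.4)
   = (2.577 kJ/mol)(-2.220) = -5.72 kJ/mol
ΔG < 0, so the forward reaction is spontaneous (proceeds forward).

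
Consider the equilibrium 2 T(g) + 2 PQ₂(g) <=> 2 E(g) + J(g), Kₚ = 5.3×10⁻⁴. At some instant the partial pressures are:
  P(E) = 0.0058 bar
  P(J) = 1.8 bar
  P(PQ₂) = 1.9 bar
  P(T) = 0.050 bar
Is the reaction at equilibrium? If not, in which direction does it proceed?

to the left

Qₚ = P(E)²·P(J) / (P(T)²·P(PQ₂)²) = (0.0058)²·(1.8) / ((0.050)²·(1.9)²) = 0.0067
Qₚ = 0.0067 > Kₚ = 5.3×10⁻⁴, so the reverse reaction proceeds.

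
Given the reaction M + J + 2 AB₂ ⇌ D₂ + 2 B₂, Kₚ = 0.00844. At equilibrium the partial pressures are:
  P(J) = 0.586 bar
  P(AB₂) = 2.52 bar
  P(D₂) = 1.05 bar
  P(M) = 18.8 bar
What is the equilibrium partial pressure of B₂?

P(B₂) = 0.750 bar

At equilibrium, Kₚ = P(D₂)·P(B₂)² / (P(M)·P(J)·P(AB₂)²) = 0.00844.
(1.05)·(P(B₂))² / ((18.8)·(0.586)·(2.52)²) = 0.00844
P(B₂)² = 0.562 ⇒ P(B₂) = 0.750 bar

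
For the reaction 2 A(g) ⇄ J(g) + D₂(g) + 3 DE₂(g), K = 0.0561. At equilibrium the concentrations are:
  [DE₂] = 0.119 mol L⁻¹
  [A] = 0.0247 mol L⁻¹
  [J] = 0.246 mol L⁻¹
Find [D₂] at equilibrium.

[D₂] = 0.0826 mol L⁻¹

At equilibrium, K = [J]·[D₂]·[DE₂]³ / [A]² = 0.0561.
(0.246)·([D₂])·(0.119)³ / (0.0247)² = 0.0561
[D₂] = 0.0826 mol L⁻¹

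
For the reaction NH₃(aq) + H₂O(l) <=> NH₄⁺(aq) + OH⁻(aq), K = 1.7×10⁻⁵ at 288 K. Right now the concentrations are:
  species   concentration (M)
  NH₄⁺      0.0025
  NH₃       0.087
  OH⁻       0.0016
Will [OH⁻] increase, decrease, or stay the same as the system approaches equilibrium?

(H₂O is a pure liquid — omitted from Q.)
Q = [NH₄⁺]·[OH⁻] / [NH₃] = (0.0025)·(0.0016) / (0.087) = 4.6×10⁻⁵
Q = 4.6×10⁻⁵ > K = 1.7×10⁻⁵: net reverse reaction.
OH⁻ is a product, so it decreases.

decrease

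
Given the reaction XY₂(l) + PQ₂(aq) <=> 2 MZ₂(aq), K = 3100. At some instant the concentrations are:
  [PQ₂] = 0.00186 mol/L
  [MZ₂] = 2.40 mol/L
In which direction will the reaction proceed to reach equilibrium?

neither direction; the system is at equilibrium

(XY₂ is a pure liquid — omitted from Q.)
Q = [MZ₂]² / [PQ₂] = (2.40)² / (0.00186) = 3100
Q = 3100 = K, so the system is already at equilibrium.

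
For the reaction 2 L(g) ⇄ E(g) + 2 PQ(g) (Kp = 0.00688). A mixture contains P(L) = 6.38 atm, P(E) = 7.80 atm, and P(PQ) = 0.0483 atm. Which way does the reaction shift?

to the right

Qp = P(E)·P(PQ)² / P(L)² = (7.80)·(0.0483)² / (6.38)² = 4.47×10⁻⁴
Qp = 4.47×10⁻⁴ < Kp = 0.00688, so the forward reaction proceeds.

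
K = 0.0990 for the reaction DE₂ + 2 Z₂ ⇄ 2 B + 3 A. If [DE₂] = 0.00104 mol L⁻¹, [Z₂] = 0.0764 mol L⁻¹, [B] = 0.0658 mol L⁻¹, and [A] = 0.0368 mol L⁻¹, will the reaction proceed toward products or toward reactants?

forward (toward products)

Q = [B]²·[A]³ / ([DE₂]·[Z₂]²) = (0.0658)²·(0.0368)³ / ((0.00104)·(0.0764)²) = 0.0355
Q = 0.0355 < K = 0.0990, so the forward reaction proceeds.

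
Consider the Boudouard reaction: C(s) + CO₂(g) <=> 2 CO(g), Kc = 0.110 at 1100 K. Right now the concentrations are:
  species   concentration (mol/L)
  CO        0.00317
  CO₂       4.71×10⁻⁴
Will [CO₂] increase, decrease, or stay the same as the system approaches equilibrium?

decrease

(C is a pure solid — omitted from Qc.)
Qc = [CO]² / [CO₂] = (0.00317)² / (4.71×10⁻⁴) = 0.0213
Qc = 0.0213 < Kc = 0.110: net forward reaction.
CO₂ is a reactant, so it decreases.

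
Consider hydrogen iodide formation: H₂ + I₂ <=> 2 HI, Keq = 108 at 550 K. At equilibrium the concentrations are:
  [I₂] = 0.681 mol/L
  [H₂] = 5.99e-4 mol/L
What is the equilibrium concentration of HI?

At equilibrium, Keq = [HI]² / ([H₂]·[I₂]) = 108.
([HI])² / ((5.99e-4)·(0.681)) = 108
[HI]² = 0.0441 ⇒ [HI] = 0.210 mol/L

[HI] = 0.210 mol/L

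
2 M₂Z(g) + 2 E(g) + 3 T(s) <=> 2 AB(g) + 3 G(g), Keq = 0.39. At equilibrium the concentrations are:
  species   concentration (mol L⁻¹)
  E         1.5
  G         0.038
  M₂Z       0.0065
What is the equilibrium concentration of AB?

[AB] = 0.82 mol L⁻¹

(T is a pure solid — omitted from Keq.)
At equilibrium, Keq = [AB]²·[G]³ / ([M₂Z]²·[E]²) = 0.39.
([AB])²·(0.038)³ / ((0.0065)²·(1.5)²) = 0.39
[AB]² = 0.676 ⇒ [AB] = 0.82 mol L⁻¹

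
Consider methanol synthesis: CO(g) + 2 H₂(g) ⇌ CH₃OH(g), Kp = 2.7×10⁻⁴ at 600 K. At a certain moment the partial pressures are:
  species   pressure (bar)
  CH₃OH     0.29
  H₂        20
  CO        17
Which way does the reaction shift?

to the right

Qp = P(CH₃OH) / (P(CO)·P(H₂)²) = (0.29) / ((17)·(20)²) = 4.3×10⁻⁵
Qp = 4.3×10⁻⁵ < Kp = 2.7×10⁻⁴, so the forward reaction proceeds.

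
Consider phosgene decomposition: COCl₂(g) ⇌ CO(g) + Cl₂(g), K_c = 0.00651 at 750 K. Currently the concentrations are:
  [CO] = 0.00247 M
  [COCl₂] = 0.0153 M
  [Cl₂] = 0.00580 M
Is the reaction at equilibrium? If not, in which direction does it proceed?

Q_c = [CO]·[Cl₂] / [COCl₂] = (0.00247)·(0.00580) / (0.0153) = 9.36e-4
Q_c = 9.36e-4 < K_c = 0.00651, so the forward reaction proceeds.

toward products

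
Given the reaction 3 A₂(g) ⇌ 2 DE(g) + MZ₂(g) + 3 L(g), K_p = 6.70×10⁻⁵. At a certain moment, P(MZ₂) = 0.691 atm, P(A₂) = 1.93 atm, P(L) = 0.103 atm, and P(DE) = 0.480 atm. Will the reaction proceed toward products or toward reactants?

Q_p = P(DE)²·P(MZ₂)·P(L)³ / P(A₂)³ = (0.480)²·(0.691)·(0.103)³ / (1.93)³ = 2.42×10⁻⁵
Q_p = 2.42×10⁻⁵ < K_p = 6.70×10⁻⁵, so the forward reaction proceeds.

in the forward direction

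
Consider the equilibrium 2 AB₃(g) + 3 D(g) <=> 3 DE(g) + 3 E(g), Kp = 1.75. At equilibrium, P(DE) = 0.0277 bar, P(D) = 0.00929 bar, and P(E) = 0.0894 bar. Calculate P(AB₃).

P(AB₃) = 0.104 bar

At equilibrium, Kp = P(DE)³·P(E)³ / (P(AB₃)²·P(D)³) = 1.75.
(0.0277)³·(0.0894)³ / ((P(AB₃))²·(0.00929)³) = 1.75
P(AB₃)² = 0.0108 ⇒ P(AB₃) = 0.104 bar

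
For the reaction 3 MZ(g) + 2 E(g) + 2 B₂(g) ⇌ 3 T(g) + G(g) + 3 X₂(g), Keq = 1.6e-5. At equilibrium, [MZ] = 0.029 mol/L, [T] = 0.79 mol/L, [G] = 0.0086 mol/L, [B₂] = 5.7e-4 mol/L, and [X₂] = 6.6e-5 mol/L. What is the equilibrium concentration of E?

[E] = 3.1 mol/L

At equilibrium, Keq = [T]³·[G]·[X₂]³ / ([MZ]³·[E]²·[B₂]²) = 1.6e-5.
(0.79)³·(0.0086)·(6.6e-5)³ / ((0.029)³·([E])²·(5.7e-4)²) = 1.6e-5
[E]² = 9.61 ⇒ [E] = 3.1 mol/L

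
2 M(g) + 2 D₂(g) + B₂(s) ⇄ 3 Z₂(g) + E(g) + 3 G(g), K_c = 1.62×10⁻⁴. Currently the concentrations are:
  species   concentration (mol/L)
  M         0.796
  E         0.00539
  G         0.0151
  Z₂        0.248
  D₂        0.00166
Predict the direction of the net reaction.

(B₂ is a pure solid — omitted from Q_c.)
Q_c = [Z₂]³·[E]·[G]³ / ([M]²·[D₂]²) = (0.248)³·(0.00539)·(0.0151)³ / ((0.796)²·(0.00166)²) = 1.62×10⁻⁴
Q_c = 1.62×10⁻⁴ = K_c, so the system is already at equilibrium.

neither direction; the system is at equilibrium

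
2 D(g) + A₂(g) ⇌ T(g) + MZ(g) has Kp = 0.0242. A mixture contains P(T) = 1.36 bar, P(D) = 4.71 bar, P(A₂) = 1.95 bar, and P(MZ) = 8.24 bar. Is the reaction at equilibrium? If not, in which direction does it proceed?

Qp = P(T)·P(MZ) / (P(D)²·P(A₂)) = (1.36)·(8.24) / ((4.71)²·(1.95)) = 0.259
Qp = 0.259 > Kp = 0.0242, so the reverse reaction proceeds.

toward reactants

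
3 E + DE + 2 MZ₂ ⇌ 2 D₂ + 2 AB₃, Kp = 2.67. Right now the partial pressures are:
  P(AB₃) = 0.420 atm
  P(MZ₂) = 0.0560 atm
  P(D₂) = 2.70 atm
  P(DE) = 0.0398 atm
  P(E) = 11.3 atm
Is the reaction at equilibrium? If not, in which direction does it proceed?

reverse (toward reactants)

Qp = P(D₂)²·P(AB₃)² / (P(E)³·P(DE)·P(MZ₂)²) = (2.70)²·(0.420)² / ((11.3)³·(0.0398)·(0.0560)²) = 7.14
Qp = 7.14 > Kp = 2.67, so the reverse reaction proceeds.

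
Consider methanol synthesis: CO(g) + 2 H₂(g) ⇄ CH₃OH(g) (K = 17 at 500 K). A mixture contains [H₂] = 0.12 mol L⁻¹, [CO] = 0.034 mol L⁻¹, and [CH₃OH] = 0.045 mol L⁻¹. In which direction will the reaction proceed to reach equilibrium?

Q = [CH₃OH] / ([CO]·[H₂]²) = (0.045) / ((0.034)·(0.12)²) = 92
Q = 92 > K = 17, so the reverse reaction proceeds.

in the reverse direction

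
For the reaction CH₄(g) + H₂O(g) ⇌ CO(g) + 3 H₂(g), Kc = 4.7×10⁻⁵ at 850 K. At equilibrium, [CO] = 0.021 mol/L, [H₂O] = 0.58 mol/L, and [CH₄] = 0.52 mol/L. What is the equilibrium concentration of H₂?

At equilibrium, Kc = [CO]·[H₂]³ / ([CH₄]·[H₂O]) = 4.7×10⁻⁵.
(0.021)·([H₂])³ / ((0.52)·(0.58)) = 4.7×10⁻⁵
[H₂]³ = 6.75×10⁻⁴ ⇒ [H₂] = 0.088 mol/L

[H₂] = 0.088 mol/L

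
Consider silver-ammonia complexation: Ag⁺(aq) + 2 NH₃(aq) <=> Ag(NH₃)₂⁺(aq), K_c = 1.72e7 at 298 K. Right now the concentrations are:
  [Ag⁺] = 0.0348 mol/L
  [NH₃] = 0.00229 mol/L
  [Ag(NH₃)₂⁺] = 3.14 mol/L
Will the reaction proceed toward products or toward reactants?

Q_c = [Ag(NH₃)₂⁺] / ([Ag⁺]·[NH₃]²) = (3.14) / ((0.0348)·(0.00229)²) = 1.72e7
Q_c = 1.72e7 = K_c, so the system is already at equilibrium.

at equilibrium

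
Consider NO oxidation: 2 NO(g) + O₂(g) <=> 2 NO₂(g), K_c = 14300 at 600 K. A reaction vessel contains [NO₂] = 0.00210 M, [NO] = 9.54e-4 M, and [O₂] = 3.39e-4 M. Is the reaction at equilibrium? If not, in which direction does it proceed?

Q_c = [NO₂]² / ([NO]²·[O₂]) = (0.00210)² / ((9.54e-4)²·(3.39e-4)) = 14300
Q_c = 14300 = K_c, so the system is already at equilibrium.

at equilibrium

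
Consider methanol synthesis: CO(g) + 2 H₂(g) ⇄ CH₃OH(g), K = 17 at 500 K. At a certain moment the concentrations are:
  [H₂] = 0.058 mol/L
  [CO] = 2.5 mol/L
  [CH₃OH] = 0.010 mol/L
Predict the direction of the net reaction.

toward products

Q = [CH₃OH] / ([CO]·[H₂]²) = (0.010) / ((2.5)·(0.058)²) = 1.2
Q = 1.2 < K = 17, so the forward reaction proceeds.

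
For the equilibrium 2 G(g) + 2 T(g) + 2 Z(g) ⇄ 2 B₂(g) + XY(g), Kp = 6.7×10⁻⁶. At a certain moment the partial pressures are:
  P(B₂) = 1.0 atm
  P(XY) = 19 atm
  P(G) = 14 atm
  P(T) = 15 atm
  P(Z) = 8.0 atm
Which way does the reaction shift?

Qp = P(B₂)²·P(XY) / (P(G)²·P(T)²·P(Z)²) = (1.0)²·(19) / ((14)²·(15)²·(8.0)²) = 6.7×10⁻⁶
Qp = 6.7×10⁻⁶ = Kp, so the system is already at equilibrium.

neither direction; the system is at equilibrium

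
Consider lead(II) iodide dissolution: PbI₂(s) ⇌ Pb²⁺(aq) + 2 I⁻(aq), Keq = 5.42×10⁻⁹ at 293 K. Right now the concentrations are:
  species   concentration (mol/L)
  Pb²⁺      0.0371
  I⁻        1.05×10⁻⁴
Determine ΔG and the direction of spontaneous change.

(PbI₂ is a pure solid — omitted from Q.)
Q = [Pb²⁺]·[I⁻]² = (0.0371)·(1.05×10⁻⁴)² = 4.09×10⁻¹⁰
ΔG = RT ln(Q/Keq) = (8.314 J mol⁻¹ K⁻¹)(293 K) × ln(4.09×10⁻¹⁰/5.42×10⁻⁹)
   = (2.436 kJ/mol)(-2.584) = -6.29 kJ/mol
ΔG < 0, so the forward reaction is spontaneous (proceeds forward).

ΔG = -6.29 kJ/mol; the forward reaction is spontaneous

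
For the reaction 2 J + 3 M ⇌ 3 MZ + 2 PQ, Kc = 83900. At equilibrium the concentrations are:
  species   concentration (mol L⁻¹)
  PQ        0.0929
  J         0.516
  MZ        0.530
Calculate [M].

At equilibrium, Kc = [MZ]³·[PQ]² / ([J]²·[M]³) = 83900.
(0.530)³·(0.0929)² / ((0.516)²·([M])³) = 83900
[M]³ = 5.75×10⁻⁸ ⇒ [M] = 0.00386 mol L⁻¹

[M] = 0.00386 mol L⁻¹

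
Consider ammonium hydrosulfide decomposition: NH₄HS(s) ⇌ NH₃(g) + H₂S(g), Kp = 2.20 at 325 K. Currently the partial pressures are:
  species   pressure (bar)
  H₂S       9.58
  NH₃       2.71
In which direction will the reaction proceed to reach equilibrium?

(NH₄HS is a pure solid — omitted from Qp.)
Qp = P(NH₃)·P(H₂S) = (2.71)·(9.58) = 26.0
Qp = 26.0 > Kp = 2.20, so the reverse reaction proceeds.

toward reactants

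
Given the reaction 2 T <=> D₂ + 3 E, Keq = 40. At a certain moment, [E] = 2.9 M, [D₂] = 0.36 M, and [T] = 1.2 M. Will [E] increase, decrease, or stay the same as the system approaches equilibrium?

increase

Q = [D₂]·[E]³ / [T]² = (0.36)·(2.9)³ / (1.2)² = 6.1
Q = 6.1 < Keq = 40: net forward reaction.
E is a product, so it increases.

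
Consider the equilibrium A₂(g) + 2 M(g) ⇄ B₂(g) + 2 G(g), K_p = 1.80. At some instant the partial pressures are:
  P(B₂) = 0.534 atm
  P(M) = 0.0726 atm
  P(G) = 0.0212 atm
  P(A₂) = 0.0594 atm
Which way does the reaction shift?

in the forward direction

Q_p = P(B₂)·P(G)² / (P(A₂)·P(M)²) = (0.534)·(0.0212)² / ((0.0594)·(0.0726)²) = 0.767
Q_p = 0.767 < K_p = 1.80, so the forward reaction proceeds.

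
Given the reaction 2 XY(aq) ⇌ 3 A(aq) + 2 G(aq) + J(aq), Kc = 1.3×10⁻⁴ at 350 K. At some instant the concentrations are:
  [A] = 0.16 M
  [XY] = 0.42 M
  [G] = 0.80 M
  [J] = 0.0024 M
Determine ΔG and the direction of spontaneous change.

ΔG = -3.76 kJ/mol; the forward reaction is spontaneous

Qc = [A]³·[G]²·[J] / [XY]² = (0.16)³·(0.80)²·(0.0024) / (0.42)² = 3.57×10⁻⁵
ΔG = RT ln(Qc/Kc) = (8.314 J mol⁻¹ K⁻¹)(350 K) × ln(3.57×10⁻⁵/1.3×10⁻⁴)
   = (2.910 kJ/mol)(-1.292) = -3.76 kJ/mol
ΔG < 0, so the forward reaction is spontaneous (proceeds forward).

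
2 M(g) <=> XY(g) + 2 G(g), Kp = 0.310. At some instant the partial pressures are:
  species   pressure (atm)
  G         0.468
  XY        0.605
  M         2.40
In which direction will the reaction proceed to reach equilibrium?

to the right

Qp = P(XY)·P(G)² / P(M)² = (0.605)·(0.468)² / (2.40)² = 0.0230
Qp = 0.0230 < Kp = 0.310, so the forward reaction proceeds.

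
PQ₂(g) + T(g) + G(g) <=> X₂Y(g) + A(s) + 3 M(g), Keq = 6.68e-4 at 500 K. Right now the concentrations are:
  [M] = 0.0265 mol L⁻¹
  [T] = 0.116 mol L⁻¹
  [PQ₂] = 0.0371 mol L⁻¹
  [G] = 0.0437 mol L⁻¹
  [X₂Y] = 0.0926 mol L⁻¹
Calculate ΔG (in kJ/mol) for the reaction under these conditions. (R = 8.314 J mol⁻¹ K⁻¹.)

ΔG = 10.9 kJ/mol

(A is a pure solid — omitted from Q.)
Q = [X₂Y]·[M]³ / ([PQ₂]·[T]·[G]) = (0.0926)·(0.0265)³ / ((0.0371)·(0.116)·(0.0437)) = 0.00916
ΔG = RT ln(Q/Keq) = (8.314 J mol⁻¹ K⁻¹)(500 K) × ln(0.00916/6.68e-4)
   = (4.157 kJ/mol)(2.618) = 10.9 kJ/mol
ΔG > 0, so the forward reaction is non-spontaneous (proceeds in reverse).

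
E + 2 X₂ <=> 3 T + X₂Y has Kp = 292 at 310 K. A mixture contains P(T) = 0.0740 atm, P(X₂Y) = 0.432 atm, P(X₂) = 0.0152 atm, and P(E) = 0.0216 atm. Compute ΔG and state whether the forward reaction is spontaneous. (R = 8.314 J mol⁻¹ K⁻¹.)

Qp = P(T)³·P(X₂Y) / (P(E)·P(X₂)²) = (0.0740)³·(0.432) / ((0.0216)·(0.0152)²) = 35.1
ΔG = RT ln(Qp/Kp) = (8.314 J mol⁻¹ K⁻¹)(310 K) × ln(35.1/292)
   = (2.577 kJ/mol)(-2.119) = -5.46 kJ/mol
ΔG < 0, so the forward reaction is spontaneous (proceeds forward).

ΔG = -5.46 kJ/mol; the forward reaction is spontaneous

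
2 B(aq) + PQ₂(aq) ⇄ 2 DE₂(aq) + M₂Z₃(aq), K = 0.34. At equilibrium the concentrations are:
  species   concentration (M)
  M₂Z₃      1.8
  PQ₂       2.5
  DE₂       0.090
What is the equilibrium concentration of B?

At equilibrium, K = [DE₂]²·[M₂Z₃] / ([B]²·[PQ₂]) = 0.34.
(0.090)²·(1.8) / (([B])²·(2.5)) = 0.34
[B]² = 0.0172 ⇒ [B] = 0.13 M

[B] = 0.13 M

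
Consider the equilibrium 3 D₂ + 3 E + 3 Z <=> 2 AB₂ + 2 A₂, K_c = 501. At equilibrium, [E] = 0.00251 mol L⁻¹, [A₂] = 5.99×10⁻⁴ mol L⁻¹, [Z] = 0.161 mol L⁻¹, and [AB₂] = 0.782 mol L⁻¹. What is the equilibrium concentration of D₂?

At equilibrium, K_c = [AB₂]²·[A₂]² / ([D₂]³·[E]³·[Z]³) = 501.
(0.782)²·(5.99×10⁻⁴)² / (([D₂])³·(0.00251)³·(0.161)³) = 501
[D₂]³ = 6.64 ⇒ [D₂] = 1.88 mol L⁻¹

[D₂] = 1.88 mol L⁻¹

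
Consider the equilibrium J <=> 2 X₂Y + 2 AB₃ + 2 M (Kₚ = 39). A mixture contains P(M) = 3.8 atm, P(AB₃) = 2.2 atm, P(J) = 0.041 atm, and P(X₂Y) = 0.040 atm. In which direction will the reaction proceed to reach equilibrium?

Qₚ = P(X₂Y)²·P(AB₃)²·P(M)² / P(J) = (0.040)²·(2.2)²·(3.8)² / (0.041) = 2.7
Qₚ = 2.7 < Kₚ = 39, so the forward reaction proceeds.

to the right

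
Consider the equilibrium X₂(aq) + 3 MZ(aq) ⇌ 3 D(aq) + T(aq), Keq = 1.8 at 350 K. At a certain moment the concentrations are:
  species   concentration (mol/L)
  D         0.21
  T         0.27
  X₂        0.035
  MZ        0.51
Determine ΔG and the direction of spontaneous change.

Q = [D]³·[T] / ([X₂]·[MZ]³) = (0.21)³·(0.27) / ((0.035)·(0.51)³) = 0.539
ΔG = RT ln(Q/Keq) = (8.314 J mol⁻¹ K⁻¹)(350 K) × ln(0.539/1.8)
   = (2.910 kJ/mol)(-1.206) = -3.51 kJ/mol
ΔG < 0, so the forward reaction is spontaneous (proceeds forward).

ΔG = -3.51 kJ/mol; the forward reaction is spontaneous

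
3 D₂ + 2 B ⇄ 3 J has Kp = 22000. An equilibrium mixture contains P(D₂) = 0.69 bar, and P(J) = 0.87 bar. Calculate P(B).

P(B) = 0.0095 bar

At equilibrium, Kp = P(J)³ / (P(D₂)³·P(B)²) = 22000.
(0.87)³ / ((0.69)³·(P(B))²) = 22000
P(B)² = 9.11×10⁻⁵ ⇒ P(B) = 0.0095 bar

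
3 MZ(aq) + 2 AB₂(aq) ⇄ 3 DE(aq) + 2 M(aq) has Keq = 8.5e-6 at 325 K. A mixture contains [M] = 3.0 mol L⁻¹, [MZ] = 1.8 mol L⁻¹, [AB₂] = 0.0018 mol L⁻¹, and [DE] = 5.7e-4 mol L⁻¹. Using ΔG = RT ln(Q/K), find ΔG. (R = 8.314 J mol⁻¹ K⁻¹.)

ΔG = 6.32 kJ/mol

Q = [DE]³·[M]² / ([MZ]³·[AB₂]²) = (5.7e-4)³·(3.0)² / ((1.8)³·(0.0018)²) = 8.82e-5
ΔG = RT ln(Q/Keq) = (8.314 J mol⁻¹ K⁻¹)(325 K) × ln(8.82e-5/8.5e-6)
   = (2.702 kJ/mol)(2.340) = 6.32 kJ/mol
ΔG > 0, so the forward reaction is non-spontaneous (proceeds in reverse).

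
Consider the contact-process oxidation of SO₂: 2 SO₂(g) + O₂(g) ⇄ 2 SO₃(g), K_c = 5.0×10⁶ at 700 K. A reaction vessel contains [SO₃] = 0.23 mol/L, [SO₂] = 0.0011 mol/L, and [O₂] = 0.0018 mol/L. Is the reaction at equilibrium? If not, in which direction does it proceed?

Q_c = [SO₃]² / ([SO₂]²·[O₂]) = (0.23)² / ((0.0011)²·(0.0018)) = 2.4×10⁷
Q_c = 2.4×10⁷ > K_c = 5.0×10⁶, so the reverse reaction proceeds.

to the left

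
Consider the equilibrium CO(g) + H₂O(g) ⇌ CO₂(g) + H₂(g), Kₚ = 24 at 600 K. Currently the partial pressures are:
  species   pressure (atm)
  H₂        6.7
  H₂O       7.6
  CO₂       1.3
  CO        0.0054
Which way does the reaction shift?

in the reverse direction

Qₚ = P(CO₂)·P(H₂) / (P(CO)·P(H₂O)) = (1.3)·(6.7) / ((0.0054)·(7.6)) = 210
Qₚ = 210 > Kₚ = 24, so the reverse reaction proceeds.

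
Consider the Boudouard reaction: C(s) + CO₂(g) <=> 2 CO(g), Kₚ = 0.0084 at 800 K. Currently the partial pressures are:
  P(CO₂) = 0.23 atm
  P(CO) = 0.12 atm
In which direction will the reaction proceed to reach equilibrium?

toward reactants

(C is a pure solid — omitted from Qₚ.)
Qₚ = P(CO)² / P(CO₂) = (0.12)² / (0.23) = 0.063
Qₚ = 0.063 > Kₚ = 0.0084, so the reverse reaction proceeds.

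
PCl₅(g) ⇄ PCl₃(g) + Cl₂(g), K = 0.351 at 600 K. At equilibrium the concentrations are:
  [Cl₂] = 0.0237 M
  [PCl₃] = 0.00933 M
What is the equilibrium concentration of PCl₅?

[PCl₅] = 6.30×10⁻⁴ M

At equilibrium, K = [PCl₃]·[Cl₂] / [PCl₅] = 0.351.
(0.00933)·(0.0237) / ([PCl₅]) = 0.351
[PCl₅] = 6.30×10⁻⁴ M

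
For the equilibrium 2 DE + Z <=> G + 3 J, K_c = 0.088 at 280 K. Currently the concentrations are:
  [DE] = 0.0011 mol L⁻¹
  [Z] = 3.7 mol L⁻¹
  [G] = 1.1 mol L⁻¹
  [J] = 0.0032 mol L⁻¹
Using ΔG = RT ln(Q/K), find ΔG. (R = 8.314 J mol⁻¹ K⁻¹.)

Q_c = [G]·[J]³ / ([DE]²·[Z]) = (1.1)·(0.0032)³ / ((0.0011)²·(3.7)) = 0.00805
ΔG = RT ln(Q_c/K_c) = (8.314 J mol⁻¹ K⁻¹)(280 K) × ln(0.00805/0.088)
   = (2.328 kJ/mol)(-2.392) = -5.57 kJ/mol
ΔG < 0, so the forward reaction is spontaneous (proceeds forward).

ΔG = -5.57 kJ/mol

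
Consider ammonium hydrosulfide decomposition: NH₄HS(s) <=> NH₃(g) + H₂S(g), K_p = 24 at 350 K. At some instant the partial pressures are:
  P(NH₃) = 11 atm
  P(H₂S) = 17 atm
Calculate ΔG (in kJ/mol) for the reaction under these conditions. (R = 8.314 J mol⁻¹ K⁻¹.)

ΔG = 5.97 kJ/mol

(NH₄HS is a pure solid — omitted from Q_p.)
Q_p = P(NH₃)·P(H₂S) = (11)·(17) = 187
ΔG = RT ln(Q_p/K_p) = (8.314 J mol⁻¹ K⁻¹)(350 K) × ln(187/24)
   = (2.910 kJ/mol)(2.053) = 5.97 kJ/mol
ΔG > 0, so the forward reaction is non-spontaneous (proceeds in reverse).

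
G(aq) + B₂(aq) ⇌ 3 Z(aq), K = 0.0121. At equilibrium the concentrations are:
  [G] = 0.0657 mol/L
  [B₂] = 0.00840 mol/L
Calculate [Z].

[Z] = 0.0188 mol/L

At equilibrium, K = [Z]³ / ([G]·[B₂]) = 0.0121.
([Z])³ / ((0.0657)·(0.00840)) = 0.0121
[Z]³ = 6.68e-6 ⇒ [Z] = 0.0188 mol/L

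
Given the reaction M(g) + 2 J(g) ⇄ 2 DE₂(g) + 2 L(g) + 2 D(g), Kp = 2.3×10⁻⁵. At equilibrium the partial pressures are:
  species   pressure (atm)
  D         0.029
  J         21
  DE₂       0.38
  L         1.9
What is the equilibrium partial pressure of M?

At equilibrium, Kp = P(DE₂)²·P(L)²·P(D)² / (P(M)·P(J)²) = 2.3×10⁻⁵.
(0.38)²·(1.9)²·(0.029)² / ((P(M))·(21)²) = 2.3×10⁻⁵
P(M) = 0.0432 = 0.043 atm

P(M) = 0.043 atm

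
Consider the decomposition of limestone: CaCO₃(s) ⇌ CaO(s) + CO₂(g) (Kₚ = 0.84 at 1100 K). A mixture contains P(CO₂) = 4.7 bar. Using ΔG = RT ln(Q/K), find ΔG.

(CaCO₃, CaO are pure solids — omitted from Qₚ.)
Qₚ = P(CO₂) = 4.70
ΔG = RT ln(Qₚ/Kₚ) = (8.314 J mol⁻¹ K⁻¹)(1100 K) × ln(4.70/0.84)
   = (9.145 kJ/mol)(1.722) = 15.7 kJ/mol
ΔG > 0, so the forward reaction is non-spontaneous (proceeds in reverse).

ΔG = 15.7 kJ/mol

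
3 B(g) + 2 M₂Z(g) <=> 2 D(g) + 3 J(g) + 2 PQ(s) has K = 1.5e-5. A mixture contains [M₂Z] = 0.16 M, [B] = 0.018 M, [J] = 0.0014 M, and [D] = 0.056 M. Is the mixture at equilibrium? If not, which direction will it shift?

(PQ is a pure solid — omitted from Q.)
Q = [D]²·[J]³ / ([B]³·[M₂Z]²) = (0.056)²·(0.0014)³ / ((0.018)³·(0.16)²) = 5.8e-5
Q = 5.8e-5 > K = 1.5e-5: net reverse reaction.

no; Q > K, reaction proceeds in reverse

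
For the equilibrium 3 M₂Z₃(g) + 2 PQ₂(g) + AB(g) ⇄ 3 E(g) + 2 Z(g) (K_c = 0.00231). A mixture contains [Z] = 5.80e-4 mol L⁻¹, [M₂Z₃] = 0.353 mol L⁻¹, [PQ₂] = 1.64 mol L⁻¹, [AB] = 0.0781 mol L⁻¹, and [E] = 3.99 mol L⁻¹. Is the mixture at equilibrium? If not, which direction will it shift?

yes, at equilibrium

Q_c = [E]³·[Z]² / ([M₂Z₃]³·[PQ₂]²·[AB]) = (3.99)³·(5.80e-4)² / ((0.353)³·(1.64)²·(0.0781)) = 0.00231
Q_c = 0.00231 = K_c; the system is at equilibrium.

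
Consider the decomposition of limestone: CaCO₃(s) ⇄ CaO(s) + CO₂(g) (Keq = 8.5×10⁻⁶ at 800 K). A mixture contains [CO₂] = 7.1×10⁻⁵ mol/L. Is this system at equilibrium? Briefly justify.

(CaCO₃, CaO are pure solids — omitted from Q.)
Q = [CO₂] = 7.1×10⁻⁵
Q = 7.1×10⁻⁵ > Keq = 8.5×10⁻⁶: net reverse reaction.

no; Q > K, reaction proceeds in reverse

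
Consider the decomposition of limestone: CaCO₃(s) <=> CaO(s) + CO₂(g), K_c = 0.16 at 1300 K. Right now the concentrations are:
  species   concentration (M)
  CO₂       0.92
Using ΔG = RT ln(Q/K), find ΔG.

ΔG = 18.9 kJ/mol

(CaCO₃, CaO are pure solids — omitted from Q_c.)
Q_c = [CO₂] = 0.920
ΔG = RT ln(Q_c/K_c) = (8.314 J mol⁻¹ K⁻¹)(1300 K) × ln(0.920/0.16)
   = (10.81 kJ/mol)(1.749) = 18.9 kJ/mol
ΔG > 0, so the forward reaction is non-spontaneous (proceeds in reverse).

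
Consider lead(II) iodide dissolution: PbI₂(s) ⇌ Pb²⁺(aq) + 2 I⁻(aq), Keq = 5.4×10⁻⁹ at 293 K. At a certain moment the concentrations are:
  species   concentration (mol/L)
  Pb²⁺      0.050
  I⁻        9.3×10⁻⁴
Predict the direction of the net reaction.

in the reverse direction

(PbI₂ is a pure solid — omitted from Q.)
Q = [Pb²⁺]·[I⁻]² = (0.050)·(9.3×10⁻⁴)² = 4.3×10⁻⁸
Q = 4.3×10⁻⁸ > Keq = 5.4×10⁻⁹, so the reverse reaction proceeds.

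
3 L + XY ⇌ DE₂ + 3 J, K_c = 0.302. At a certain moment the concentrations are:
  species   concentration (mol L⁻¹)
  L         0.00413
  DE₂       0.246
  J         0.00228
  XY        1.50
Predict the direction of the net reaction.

Q_c = [DE₂]·[J]³ / ([L]³·[XY]) = (0.246)·(0.00228)³ / ((0.00413)³·(1.50)) = 0.0276
Q_c = 0.0276 < K_c = 0.302, so the forward reaction proceeds.

to the right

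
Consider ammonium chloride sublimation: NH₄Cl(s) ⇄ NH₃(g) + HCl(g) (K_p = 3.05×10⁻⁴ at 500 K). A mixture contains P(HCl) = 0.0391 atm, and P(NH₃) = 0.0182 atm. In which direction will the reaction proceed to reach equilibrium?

(NH₄Cl is a pure solid — omitted from Q_p.)
Q_p = P(NH₃)·P(HCl) = (0.0182)·(0.0391) = 7.12×10⁻⁴
Q_p = 7.12×10⁻⁴ > K_p = 3.05×10⁻⁴, so the reverse reaction proceeds.

toward reactants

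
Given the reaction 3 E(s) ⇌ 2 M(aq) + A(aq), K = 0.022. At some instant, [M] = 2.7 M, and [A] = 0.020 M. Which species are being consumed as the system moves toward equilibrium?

(E is a pure solid — omitted from Q.)
Q = [M]²·[A] = (2.7)²·(0.020) = 0.15
Q = 0.15 > K = 0.022: net reverse reaction.

M, A (products)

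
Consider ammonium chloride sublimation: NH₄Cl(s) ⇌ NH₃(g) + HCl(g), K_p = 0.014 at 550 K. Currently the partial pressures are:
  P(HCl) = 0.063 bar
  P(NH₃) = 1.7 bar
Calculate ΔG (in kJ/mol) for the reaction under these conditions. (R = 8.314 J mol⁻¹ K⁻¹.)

(NH₄Cl is a pure solid — omitted from Q_p.)
Q_p = P(NH₃)·P(HCl) = (1.7)·(0.063) = 0.107
ΔG = RT ln(Q_p/K_p) = (8.314 J mol⁻¹ K⁻¹)(550 K) × ln(0.107/0.014)
   = (4.573 kJ/mol)(2.034) = 9.30 kJ/mol
ΔG > 0, so the forward reaction is non-spontaneous (proceeds in reverse).

ΔG = 9.30 kJ/mol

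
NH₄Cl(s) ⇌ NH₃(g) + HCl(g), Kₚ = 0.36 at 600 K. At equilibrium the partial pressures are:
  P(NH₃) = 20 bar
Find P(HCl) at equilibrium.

P(HCl) = 0.018 bar

(NH₄Cl is a pure solid — omitted from Kₚ.)
At equilibrium, Kₚ = P(NH₃)·P(HCl) = 0.36.
(20)·(P(HCl)) = 0.36
P(HCl) = 0.0180 = 0.018 bar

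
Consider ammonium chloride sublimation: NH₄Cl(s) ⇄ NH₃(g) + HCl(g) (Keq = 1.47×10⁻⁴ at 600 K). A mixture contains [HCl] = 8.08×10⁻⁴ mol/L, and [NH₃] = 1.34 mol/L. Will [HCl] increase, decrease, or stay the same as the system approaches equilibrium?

decrease

(NH₄Cl is a pure solid — omitted from Q.)
Q = [NH₃]·[HCl] = (1.34)·(8.08×10⁻⁴) = 0.00108
Q = 0.00108 > Keq = 1.47×10⁻⁴: net reverse reaction.
HCl is a product, so it decreases.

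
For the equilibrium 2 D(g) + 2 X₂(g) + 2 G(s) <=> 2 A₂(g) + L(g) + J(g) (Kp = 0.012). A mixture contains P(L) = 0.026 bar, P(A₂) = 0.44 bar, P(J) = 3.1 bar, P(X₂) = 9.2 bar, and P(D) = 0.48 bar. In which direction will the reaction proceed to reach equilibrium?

(G is a pure solid — omitted from Qp.)
Qp = P(A₂)²·P(L)·P(J) / (P(D)²·P(X₂)²) = (0.44)²·(0.026)·(3.1) / ((0.48)²·(9.2)²) = 8.0×10⁻⁴
Qp = 8.0×10⁻⁴ < Kp = 0.012, so the forward reaction proceeds.

toward products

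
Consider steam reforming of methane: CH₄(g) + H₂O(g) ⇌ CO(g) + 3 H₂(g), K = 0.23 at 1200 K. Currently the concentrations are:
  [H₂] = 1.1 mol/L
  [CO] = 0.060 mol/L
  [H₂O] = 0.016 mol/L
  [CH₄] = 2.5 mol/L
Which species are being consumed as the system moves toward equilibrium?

CO, H₂ (products)

Q = [CO]·[H₂]³ / ([CH₄]·[H₂O]) = (0.060)·(1.1)³ / ((2.5)·(0.016)) = 2.0
Q = 2.0 > K = 0.23: net reverse reaction.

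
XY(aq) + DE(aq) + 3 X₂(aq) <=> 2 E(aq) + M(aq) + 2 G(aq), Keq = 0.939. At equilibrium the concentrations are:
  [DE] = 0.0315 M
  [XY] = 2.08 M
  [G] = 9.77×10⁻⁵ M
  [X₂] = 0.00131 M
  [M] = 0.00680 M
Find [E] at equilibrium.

At equilibrium, Keq = [E]²·[M]·[G]² / ([XY]·[DE]·[X₂]³) = 0.939.
([E])²·(0.00680)·(9.77×10⁻⁵)² / ((2.08)·(0.0315)·(0.00131)³) = 0.939
[E]² = 2.13 ⇒ [E] = 1.46 M

[E] = 1.46 M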